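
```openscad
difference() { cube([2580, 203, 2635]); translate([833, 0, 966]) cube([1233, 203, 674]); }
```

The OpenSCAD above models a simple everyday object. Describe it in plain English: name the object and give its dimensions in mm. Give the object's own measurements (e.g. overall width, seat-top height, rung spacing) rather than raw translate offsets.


A wall 2580 mm long (x), 203 mm thick (y), 2635 mm tall, with a rectangular window opening cut through it. The opening is 1233 mm wide and 674 mm tall; its sill is at z = 966 mm and its near (−x) edge is 833 mm from the wall's −x end. The opening passes through the full wall thickness.


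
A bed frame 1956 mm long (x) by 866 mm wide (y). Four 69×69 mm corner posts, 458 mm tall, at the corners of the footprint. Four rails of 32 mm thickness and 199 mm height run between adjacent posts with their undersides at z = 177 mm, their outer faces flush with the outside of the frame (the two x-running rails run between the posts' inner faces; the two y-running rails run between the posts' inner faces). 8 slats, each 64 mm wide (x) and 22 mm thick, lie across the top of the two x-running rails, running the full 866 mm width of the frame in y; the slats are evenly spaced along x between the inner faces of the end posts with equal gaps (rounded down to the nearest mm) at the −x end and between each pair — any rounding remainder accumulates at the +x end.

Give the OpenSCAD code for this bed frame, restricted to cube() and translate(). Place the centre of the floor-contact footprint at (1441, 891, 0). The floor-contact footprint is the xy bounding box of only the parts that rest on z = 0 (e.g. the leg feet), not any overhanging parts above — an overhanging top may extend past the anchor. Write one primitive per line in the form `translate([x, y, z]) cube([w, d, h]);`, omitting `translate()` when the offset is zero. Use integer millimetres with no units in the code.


// slat z = rail_z + rail_h = 177 + 199 = 376
// slat gap = ⌊(1818 − 8·64) / 9⌋ = 145
translate([463, 458, 0]) cube([69, 69, 458]);
translate([463, 1255, 0]) cube([69, 69, 458]);
translate([2350, 458, 0]) cube([69, 69, 458]);
translate([2350, 1255, 0]) cube([69, 69, 458]);
translate([532, 458, 177]) cube([1818, 32, 199]);
translate([532, 1292, 177]) cube([1818, 32, 199]);
translate([463, 527, 177]) cube([32, 728, 199]);
translate([2387, 527, 177]) cube([32, 728, 199]);
translate([677, 458, 376]) cube([64, 866, 22]);
translate([886, 458, 376]) cube([64, 866, 22]);
translate([1095, 458, 376]) cube([64, 866, 22]);
translate([1304, 458, 376]) cube([64, 866, 22]);
translate([1513, 458, 376]) cube([64, 866, 22]);
translate([1722, 458, 376]) cube([64, 866, 22]);
translate([1931, 458, 376]) cube([64, 866, 22]);
translate([2140, 458, 376]) cube([64, 866, 22]);


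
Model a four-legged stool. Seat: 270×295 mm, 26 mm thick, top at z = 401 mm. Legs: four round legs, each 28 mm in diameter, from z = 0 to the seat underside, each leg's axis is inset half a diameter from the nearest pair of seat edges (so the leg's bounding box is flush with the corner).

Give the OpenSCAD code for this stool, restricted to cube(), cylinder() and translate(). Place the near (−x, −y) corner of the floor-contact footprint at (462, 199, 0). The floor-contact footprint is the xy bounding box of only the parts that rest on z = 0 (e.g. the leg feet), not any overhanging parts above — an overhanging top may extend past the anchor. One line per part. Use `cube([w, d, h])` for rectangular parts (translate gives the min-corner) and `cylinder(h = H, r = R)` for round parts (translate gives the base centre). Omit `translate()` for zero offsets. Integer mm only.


translate([462, 199, 375]) cube([270, 295, 26]);
translate([476, 213, 0]) cylinder(h = 375, r = 14);
translate([718, 213, 0]) cylinder(h = 375, r = 14);
translate([476, 480, 0]) cylinder(h = 375, r = 14);
translate([718, 480, 0]) cylinder(h = 375, r = 14);


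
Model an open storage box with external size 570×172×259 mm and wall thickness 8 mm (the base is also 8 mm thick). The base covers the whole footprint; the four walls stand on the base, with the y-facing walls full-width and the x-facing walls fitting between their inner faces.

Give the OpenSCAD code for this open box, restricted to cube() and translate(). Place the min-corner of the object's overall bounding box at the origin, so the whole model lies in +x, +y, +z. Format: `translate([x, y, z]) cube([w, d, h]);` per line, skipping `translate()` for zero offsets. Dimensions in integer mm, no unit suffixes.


cube([570, 172, 8]);
translate([0, 0, 8]) cube([570, 8, 251]);
translate([0, 164, 8]) cube([570, 8, 251]);
translate([0, 8, 8]) cube([8, 156, 251]);
translate([562, 8, 8]) cube([8, 156, 251]);


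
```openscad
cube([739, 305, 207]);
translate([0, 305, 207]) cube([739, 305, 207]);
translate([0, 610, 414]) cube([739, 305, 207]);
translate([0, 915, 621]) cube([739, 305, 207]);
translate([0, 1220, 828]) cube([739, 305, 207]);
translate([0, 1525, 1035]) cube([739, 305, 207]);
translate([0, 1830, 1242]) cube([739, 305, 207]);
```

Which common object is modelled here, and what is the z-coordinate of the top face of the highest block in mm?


A staircase. The total rise is 1449 mm.

7 identical blocks, each offset up and back from the previous — a staircase. Each step is 207 mm tall and there are 7 of them, so the total rise is 7 × 207 = 1449 mm.


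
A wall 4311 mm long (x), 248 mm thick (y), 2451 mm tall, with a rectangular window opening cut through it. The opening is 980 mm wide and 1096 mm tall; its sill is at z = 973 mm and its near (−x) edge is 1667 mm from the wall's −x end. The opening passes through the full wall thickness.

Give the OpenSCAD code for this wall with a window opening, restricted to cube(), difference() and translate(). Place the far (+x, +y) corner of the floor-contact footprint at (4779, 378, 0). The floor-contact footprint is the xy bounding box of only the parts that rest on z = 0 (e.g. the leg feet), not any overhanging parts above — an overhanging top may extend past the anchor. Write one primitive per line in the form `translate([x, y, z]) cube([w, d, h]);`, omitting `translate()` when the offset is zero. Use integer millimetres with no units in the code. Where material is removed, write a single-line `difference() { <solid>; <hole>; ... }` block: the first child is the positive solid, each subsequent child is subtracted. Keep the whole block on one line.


difference() { translate([468, 130, 0]) cube([4311, 248, 2451]); translate([2135, 130, 973]) cube([980, 248, 1096]); }


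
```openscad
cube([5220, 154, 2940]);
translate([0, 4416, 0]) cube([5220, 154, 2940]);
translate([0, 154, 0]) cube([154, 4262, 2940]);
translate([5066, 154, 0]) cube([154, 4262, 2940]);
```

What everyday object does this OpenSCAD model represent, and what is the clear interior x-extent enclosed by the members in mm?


A house (or room) frame. The interior width is 4912 mm.

Four 2940 mm walls enclosing a rectangle with no floor or roof — a room or house frame. Outside width is 5220 mm and wall thickness is 154 mm, so the interior width is 5220 − 2 × 154 = 4912 mm.


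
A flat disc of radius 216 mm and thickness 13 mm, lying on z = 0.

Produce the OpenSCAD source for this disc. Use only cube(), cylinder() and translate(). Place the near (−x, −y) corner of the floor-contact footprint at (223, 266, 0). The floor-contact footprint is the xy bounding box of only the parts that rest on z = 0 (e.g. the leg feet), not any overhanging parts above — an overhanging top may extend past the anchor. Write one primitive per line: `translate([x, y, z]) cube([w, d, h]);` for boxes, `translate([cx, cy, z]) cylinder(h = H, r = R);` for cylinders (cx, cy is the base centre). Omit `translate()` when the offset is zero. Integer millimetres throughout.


translate([439, 482, 0]) cylinder(h = 13, r = 216);


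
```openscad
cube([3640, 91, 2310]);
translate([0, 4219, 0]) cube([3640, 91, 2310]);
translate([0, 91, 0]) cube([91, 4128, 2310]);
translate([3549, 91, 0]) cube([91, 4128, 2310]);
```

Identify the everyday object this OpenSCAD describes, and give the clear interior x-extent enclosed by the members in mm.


A house (or room) frame. The interior width is 3458 mm.

Four 2310 mm walls enclosing a rectangle with no floor or roof — a room or house frame. Outside width is 3640 mm and wall thickness is 91 mm, so the interior width is 3640 − 2 × 91 = 3458 mm.


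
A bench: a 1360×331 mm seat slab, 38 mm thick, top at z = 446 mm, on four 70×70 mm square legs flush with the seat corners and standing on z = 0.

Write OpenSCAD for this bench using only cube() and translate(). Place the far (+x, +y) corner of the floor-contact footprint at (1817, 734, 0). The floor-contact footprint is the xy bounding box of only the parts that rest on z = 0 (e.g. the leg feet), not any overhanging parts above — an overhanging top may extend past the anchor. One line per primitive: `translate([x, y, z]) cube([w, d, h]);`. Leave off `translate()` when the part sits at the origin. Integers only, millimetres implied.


translate([457, 403, 408]) cube([1360, 331, 38]);
translate([457, 403, 0]) cube([70, 70, 408]);
translate([457, 664, 0]) cube([70, 70, 408]);
translate([1747, 403, 0]) cube([70, 70, 408]);
translate([1747, 664, 0]) cube([70, 70, 408]);


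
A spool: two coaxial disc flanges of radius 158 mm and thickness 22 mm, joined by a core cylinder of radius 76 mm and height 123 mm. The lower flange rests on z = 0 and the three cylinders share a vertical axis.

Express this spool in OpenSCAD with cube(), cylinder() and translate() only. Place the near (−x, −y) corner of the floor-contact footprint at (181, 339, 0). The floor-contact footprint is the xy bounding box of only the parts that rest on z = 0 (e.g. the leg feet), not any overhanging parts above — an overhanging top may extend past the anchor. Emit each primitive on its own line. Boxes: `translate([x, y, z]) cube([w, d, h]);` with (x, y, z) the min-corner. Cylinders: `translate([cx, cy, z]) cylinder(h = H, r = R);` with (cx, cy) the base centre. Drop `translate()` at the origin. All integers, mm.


translate([339, 497, 0]) cylinder(h = 22, r = 158);
translate([339, 497, 22]) cylinder(h = 123, r = 76);
translate([339, 497, 145]) cylinder(h = 22, r = 158);


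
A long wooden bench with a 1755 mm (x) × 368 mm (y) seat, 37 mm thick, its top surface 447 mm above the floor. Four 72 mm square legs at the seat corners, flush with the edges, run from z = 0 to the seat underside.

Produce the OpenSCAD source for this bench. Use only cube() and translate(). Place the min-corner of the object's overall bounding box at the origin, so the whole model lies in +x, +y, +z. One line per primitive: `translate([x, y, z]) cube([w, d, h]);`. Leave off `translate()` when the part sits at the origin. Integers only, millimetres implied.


translate([0, 0, 410]) cube([1755, 368, 37]);
cube([72, 72, 410]);
translate([0, 296, 0]) cube([72, 72, 410]);
translate([1683, 0, 0]) cube([72, 72, 410]);
translate([1683, 296, 0]) cube([72, 72, 410]);


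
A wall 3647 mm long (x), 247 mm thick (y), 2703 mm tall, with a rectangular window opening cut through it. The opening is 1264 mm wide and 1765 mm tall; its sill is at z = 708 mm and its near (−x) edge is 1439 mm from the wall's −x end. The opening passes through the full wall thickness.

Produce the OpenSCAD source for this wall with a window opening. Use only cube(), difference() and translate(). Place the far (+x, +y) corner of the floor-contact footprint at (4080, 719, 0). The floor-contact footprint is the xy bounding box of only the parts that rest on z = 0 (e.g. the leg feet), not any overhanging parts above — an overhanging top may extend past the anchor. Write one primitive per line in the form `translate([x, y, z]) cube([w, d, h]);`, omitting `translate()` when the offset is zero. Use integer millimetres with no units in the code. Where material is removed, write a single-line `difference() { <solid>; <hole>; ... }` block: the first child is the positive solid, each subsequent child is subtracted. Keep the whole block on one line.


difference() { translate([433, 472, 0]) cube([3647, 247, 2703]); translate([1872, 472, 708]) cube([1264, 247, 1765]); }


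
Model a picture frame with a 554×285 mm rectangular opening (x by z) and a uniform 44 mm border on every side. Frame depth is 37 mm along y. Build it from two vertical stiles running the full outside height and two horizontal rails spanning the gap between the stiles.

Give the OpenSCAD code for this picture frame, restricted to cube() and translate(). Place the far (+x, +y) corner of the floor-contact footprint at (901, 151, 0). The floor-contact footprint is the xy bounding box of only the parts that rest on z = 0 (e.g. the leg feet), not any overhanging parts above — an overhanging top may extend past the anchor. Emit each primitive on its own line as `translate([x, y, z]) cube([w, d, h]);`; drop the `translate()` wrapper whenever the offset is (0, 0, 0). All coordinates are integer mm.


translate([259, 114, 0]) cube([44, 37, 373]);
translate([857, 114, 0]) cube([44, 37, 373]);
translate([303, 114, 0]) cube([554, 37, 44]);
translate([303, 114, 329]) cube([554, 37, 44]);


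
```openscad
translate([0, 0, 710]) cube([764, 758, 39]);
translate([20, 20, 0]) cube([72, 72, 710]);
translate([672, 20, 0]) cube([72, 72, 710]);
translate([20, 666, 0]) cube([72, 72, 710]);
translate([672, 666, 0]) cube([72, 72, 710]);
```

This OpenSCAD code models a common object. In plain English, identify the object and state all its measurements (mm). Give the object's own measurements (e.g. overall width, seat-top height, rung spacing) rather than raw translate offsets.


A rectangular dining table. The top is 764×758×39 mm with its upper surface at z = 749 mm. It stands on four 72×72 mm square legs, each inset 20 mm from the nearest pair of top edges, running from the floor to the underside of the top.


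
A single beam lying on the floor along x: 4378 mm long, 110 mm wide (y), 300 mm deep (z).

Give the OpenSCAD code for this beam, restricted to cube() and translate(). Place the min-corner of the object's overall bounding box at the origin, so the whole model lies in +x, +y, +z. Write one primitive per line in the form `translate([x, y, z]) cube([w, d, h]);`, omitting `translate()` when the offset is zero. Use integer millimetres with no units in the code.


cube([4378, 110, 300]);


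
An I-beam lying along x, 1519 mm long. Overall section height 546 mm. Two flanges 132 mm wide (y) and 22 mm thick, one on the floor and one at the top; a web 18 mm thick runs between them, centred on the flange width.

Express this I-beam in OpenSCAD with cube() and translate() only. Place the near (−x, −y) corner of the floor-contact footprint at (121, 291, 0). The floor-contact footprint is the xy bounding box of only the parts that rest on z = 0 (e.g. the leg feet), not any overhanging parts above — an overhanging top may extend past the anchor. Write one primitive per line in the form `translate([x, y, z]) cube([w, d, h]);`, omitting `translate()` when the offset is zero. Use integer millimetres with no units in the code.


translate([121, 291, 0]) cube([1519, 132, 22]);
translate([121, 348, 22]) cube([1519, 18, 502]);
translate([121, 291, 524]) cube([1519, 132, 22]);


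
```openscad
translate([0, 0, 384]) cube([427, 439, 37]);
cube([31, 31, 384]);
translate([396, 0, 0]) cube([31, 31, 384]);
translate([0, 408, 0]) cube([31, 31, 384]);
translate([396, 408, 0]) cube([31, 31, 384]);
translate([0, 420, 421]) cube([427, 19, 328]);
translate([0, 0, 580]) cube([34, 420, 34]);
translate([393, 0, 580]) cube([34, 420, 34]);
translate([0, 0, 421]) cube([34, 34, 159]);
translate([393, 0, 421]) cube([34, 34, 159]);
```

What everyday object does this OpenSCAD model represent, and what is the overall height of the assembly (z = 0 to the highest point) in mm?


A chair. The overall height is 749 mm.

A slab on four corner posts with a tall panel at the back — a chair. The seat slab sits at z = 384 with thickness 37, and the 328 mm backrest starts at the seat top, so the overall height is 384 + 37 + 328 = 749 mm.


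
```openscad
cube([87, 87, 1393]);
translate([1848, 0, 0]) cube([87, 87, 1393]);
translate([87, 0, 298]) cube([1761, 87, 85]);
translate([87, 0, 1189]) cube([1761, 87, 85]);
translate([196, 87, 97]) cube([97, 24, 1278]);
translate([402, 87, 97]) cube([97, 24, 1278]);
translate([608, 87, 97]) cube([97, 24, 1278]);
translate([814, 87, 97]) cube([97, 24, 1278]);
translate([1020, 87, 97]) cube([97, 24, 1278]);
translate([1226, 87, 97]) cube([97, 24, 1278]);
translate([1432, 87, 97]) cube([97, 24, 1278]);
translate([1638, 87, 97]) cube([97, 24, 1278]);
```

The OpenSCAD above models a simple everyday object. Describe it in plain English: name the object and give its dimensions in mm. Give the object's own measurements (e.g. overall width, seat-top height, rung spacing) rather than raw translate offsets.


A fence section. Two 87×87 mm posts, 1393 mm tall, stand on the floor with a clear span of 1761 mm between their inner faces. Two horizontal rails of 87×85 mm section span the gap between the posts with their undersides at z = 298 mm and z = 1189 mm, flush with the posts' −y face. 8 pickets, each 97 mm wide, 24 mm thick and 1278 mm tall, are fixed to the +y face of the rails with their bottoms at z = 97 mm, spaced across the span with a 109 mm gap after the −x post and between neighbouring pickets, with 113 mm left before the +x post.


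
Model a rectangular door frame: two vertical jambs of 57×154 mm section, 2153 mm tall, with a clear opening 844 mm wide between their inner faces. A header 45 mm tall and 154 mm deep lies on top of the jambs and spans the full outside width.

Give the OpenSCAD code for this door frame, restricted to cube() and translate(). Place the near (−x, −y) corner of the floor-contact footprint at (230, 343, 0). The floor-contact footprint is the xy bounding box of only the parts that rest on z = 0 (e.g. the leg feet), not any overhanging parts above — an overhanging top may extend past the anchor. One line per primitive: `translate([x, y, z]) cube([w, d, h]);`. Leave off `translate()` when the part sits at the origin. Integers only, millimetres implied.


translate([230, 343, 0]) cube([57, 154, 2153]);
translate([1131, 343, 0]) cube([57, 154, 2153]);
translate([230, 343, 2153]) cube([958, 154, 45]);


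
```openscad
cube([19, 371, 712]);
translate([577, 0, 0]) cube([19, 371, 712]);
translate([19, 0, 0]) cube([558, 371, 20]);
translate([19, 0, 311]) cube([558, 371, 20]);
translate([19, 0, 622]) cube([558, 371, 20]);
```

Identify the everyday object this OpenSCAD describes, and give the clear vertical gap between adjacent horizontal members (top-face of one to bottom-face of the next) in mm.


A bookshelf. The clear shelf gap is 291 mm.

Two tall side panels with 3 horizontal boards between them — a bookshelf. The first two shelf undersides are at z = 0 and z = 311; with shelf thickness 20, the clear gap is 311 − 0 − 20 = 291 mm.


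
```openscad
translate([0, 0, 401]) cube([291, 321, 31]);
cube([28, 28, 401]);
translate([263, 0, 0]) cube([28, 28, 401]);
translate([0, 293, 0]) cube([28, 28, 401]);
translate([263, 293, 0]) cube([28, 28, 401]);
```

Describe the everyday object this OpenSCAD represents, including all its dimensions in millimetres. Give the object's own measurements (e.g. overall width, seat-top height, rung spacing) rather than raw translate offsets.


A four-legged stool. The seat is a 291×321×31 mm slab whose top surface is at z = 432 mm; four square legs, each 28×28 mm in cross-section, run from the floor (z = 0) to the underside of the seat, each flush with a corner of the seat.


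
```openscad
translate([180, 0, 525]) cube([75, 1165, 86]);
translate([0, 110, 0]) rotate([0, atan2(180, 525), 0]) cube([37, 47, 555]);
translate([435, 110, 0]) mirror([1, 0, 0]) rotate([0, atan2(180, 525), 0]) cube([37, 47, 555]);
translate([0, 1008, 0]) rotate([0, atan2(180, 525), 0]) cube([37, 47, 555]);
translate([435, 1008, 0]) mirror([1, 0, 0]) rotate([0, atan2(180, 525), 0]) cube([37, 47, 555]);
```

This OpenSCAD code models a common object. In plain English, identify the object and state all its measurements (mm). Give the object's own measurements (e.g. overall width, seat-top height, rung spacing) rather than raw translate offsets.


A sawhorse. A 75×1165×86 mm beam (x, y, z) sits on two A-frame leg pairs. Each pair is two raked legs of 37×47 mm section (47 mm along y) splaying symmetrically in x. Each leg rises 525 mm vertically over 180 mm of horizontal reach and is 555 mm long along its own axis. Every leg's outer bottom edge rests on the floor and its outer top edge meets a bottom edge of the beam — the left legs (tilting toward +x) meet the beam's −x bottom edge, the right legs (their mirror images, tilting toward −x) meet its +x bottom edge — so the leg tops tuck under the beam, the beam's underside is 525 mm above the floor, and the feet are 435 mm apart outside-to-outside with the beam centred between them. The two leg pairs are set in 110 mm from either end of the beam.


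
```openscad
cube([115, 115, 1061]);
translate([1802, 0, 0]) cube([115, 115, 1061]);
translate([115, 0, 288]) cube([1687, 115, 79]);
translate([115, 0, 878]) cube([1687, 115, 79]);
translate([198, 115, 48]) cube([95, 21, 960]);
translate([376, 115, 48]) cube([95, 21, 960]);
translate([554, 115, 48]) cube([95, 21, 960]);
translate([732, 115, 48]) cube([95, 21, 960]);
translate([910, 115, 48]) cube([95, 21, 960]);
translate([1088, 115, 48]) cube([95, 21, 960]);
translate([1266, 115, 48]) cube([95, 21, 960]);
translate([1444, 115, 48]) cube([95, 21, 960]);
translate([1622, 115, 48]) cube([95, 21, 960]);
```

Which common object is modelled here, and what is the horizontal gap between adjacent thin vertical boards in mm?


A fence section. The picket gap is 83 mm.

Two posts, two rails, 9 pickets — a fence section. Span 1687 mm holds 9 pickets of 95 mm with 10 equal gaps: ⌊(1687 − 9·95) / 10⌋ = 83 mm.


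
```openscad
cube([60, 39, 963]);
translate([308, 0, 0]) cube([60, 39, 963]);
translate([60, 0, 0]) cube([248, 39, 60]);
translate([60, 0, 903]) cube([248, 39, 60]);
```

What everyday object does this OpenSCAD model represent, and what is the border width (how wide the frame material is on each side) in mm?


A picture frame. The border width is 60 mm.

Four thin pieces enclosing a rectangular opening — a picture frame. The two full-height stiles are 963 mm tall; the top rail sits at z = 903 and is 60 mm tall, so the border above the opening is 963 − 903 = 60 mm, matching the stile x-width.


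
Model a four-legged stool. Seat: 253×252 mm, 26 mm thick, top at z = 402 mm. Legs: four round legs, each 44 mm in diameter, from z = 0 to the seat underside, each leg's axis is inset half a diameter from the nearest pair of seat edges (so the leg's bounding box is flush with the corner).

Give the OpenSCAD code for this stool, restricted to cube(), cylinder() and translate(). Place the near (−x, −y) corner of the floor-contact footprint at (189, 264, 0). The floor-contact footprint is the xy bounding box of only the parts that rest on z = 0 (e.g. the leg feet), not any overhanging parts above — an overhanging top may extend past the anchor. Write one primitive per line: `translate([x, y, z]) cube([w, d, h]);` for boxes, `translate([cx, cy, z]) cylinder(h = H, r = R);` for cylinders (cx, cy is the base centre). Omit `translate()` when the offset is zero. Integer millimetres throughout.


// leg_h = 402 - 26 = 376
translate([189, 264, 376]) cube([253, 252, 26]);
translate([211, 286, 0]) cylinder(h = 376, r = 22);
translate([420, 286, 0]) cylinder(h = 376, r = 22);
translate([211, 494, 0]) cylinder(h = 376, r = 22);
translate([420, 494, 0]) cylinder(h = 376, r = 22);


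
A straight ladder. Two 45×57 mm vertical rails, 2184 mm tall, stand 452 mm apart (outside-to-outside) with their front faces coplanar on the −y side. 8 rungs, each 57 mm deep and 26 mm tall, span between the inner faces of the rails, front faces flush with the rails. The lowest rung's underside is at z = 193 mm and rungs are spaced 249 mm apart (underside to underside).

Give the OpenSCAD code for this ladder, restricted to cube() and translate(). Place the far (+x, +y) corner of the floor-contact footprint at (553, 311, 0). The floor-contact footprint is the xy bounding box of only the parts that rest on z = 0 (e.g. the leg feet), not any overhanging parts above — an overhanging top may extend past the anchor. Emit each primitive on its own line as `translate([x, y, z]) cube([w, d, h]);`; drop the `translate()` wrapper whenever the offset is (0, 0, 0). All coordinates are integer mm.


translate([101, 254, 0]) cube([45, 57, 2184]);
translate([508, 254, 0]) cube([45, 57, 2184]);
translate([146, 254, 193]) cube([362, 57, 26]);
translate([146, 254, 442]) cube([362, 57, 26]);
translate([146, 254, 691]) cube([362, 57, 26]);
translate([146, 254, 940]) cube([362, 57, 26]);
translate([146, 254, 1189]) cube([362, 57, 26]);
translate([146, 254, 1438]) cube([362, 57, 26]);
translate([146, 254, 1687]) cube([362, 57, 26]);
translate([146, 254, 1936]) cube([362, 57, 26]);


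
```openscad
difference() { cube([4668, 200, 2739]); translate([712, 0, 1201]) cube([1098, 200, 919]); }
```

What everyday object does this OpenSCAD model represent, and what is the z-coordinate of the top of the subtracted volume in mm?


A wall with a window opening. The window head height is 2120 mm.

A wall with a rectangular opening subtracted — a window. Sill at z = 1201, opening 919 mm tall, so the head is at 1201 + 919 = 2120 mm.


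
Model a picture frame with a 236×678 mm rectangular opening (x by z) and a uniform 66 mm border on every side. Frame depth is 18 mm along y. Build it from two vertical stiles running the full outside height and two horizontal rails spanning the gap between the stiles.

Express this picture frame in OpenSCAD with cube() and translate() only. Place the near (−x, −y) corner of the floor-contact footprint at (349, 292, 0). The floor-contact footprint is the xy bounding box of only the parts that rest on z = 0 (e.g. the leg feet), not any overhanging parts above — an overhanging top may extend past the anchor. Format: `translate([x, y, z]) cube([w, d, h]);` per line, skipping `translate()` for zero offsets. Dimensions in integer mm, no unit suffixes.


translate([349, 292, 0]) cube([66, 18, 810]);
translate([651, 292, 0]) cube([66, 18, 810]);
translate([415, 292, 0]) cube([236, 18, 66]);
translate([415, 292, 744]) cube([236, 18, 66]);


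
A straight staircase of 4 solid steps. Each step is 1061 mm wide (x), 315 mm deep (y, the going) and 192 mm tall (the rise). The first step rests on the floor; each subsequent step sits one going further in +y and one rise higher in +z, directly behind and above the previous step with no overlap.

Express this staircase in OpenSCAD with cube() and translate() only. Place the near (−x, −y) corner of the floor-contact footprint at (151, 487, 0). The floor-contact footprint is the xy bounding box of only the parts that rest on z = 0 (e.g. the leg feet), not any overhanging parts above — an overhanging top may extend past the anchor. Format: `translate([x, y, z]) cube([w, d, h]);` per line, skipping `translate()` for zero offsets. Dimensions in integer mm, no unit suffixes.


translate([151, 487, 0]) cube([1061, 315, 192]);
translate([151, 802, 192]) cube([1061, 315, 192]);
translate([151, 1117, 384]) cube([1061, 315, 192]);
translate([151, 1432, 576]) cube([1061, 315, 192]);


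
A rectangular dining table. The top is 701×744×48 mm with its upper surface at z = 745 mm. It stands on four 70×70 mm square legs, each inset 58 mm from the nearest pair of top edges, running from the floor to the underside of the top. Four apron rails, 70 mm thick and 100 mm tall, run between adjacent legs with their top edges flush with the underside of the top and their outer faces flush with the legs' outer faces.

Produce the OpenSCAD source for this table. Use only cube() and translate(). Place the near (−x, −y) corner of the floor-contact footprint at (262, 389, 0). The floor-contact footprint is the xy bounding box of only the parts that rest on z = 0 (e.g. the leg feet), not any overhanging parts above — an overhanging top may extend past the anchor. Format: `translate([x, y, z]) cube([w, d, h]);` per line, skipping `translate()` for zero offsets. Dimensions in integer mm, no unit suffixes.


translate([204, 331, 697]) cube([701, 744, 48]);
translate([262, 389, 0]) cube([70, 70, 697]);
translate([777, 389, 0]) cube([70, 70, 697]);
translate([262, 947, 0]) cube([70, 70, 697]);
translate([777, 947, 0]) cube([70, 70, 697]);
translate([332, 389, 597]) cube([445, 70, 100]);
translate([332, 947, 597]) cube([445, 70, 100]);
translate([262, 459, 597]) cube([70, 488, 100]);
translate([777, 459, 597]) cube([70, 488, 100]);


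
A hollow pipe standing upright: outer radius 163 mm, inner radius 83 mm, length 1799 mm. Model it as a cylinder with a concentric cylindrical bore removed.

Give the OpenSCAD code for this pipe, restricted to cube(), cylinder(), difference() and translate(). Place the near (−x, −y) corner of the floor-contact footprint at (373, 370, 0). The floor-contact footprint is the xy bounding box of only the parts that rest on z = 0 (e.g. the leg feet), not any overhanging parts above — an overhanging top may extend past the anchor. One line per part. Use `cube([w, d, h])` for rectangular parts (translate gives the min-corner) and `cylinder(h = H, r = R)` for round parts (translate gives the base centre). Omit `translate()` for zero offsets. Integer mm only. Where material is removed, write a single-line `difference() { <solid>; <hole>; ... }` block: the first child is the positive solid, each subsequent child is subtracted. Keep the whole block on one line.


difference() { translate([536, 533, 0]) cylinder(h = 1799, r = 163); translate([536, 533, 0]) cylinder(h = 1799, r = 83); }


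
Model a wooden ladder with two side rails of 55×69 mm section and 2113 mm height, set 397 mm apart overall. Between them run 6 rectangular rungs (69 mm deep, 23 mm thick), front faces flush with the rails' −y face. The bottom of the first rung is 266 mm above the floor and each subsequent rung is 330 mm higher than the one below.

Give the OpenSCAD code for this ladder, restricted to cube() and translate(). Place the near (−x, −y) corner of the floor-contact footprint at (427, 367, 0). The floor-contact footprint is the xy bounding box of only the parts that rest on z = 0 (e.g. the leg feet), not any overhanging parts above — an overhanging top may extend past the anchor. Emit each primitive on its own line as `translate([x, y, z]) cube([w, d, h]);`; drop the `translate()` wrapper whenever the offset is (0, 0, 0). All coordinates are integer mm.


translate([427, 367, 0]) cube([55, 69, 2113]);
translate([769, 367, 0]) cube([55, 69, 2113]);
translate([482, 367, 266]) cube([287, 69, 23]);
translate([482, 367, 596]) cube([287, 69, 23]);
translate([482, 367, 926]) cube([287, 69, 23]);
translate([482, 367, 1256]) cube([287, 69, 23]);
translate([482, 367, 1586]) cube([287, 69, 23]);
translate([482, 367, 1916]) cube([287, 69, 23]);


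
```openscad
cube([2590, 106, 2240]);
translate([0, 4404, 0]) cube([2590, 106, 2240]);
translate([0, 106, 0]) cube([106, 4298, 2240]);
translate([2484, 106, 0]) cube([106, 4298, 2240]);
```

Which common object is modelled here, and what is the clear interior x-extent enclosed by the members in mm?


A house (or room) frame. The interior width is 2378 mm.

Four 2240 mm walls enclosing a rectangle with no floor or roof — a room or house frame. Outside width is 2590 mm and wall thickness is 106 mm, so the interior width is 2590 − 2 × 106 = 2378 mm.


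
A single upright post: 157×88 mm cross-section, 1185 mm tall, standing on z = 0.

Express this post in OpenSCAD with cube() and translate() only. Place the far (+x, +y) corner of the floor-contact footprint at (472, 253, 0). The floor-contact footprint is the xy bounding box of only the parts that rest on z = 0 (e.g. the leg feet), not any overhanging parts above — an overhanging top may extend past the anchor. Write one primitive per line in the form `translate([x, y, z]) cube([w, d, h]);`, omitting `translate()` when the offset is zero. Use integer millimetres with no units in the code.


translate([315, 165, 0]) cube([157, 88, 1185]);


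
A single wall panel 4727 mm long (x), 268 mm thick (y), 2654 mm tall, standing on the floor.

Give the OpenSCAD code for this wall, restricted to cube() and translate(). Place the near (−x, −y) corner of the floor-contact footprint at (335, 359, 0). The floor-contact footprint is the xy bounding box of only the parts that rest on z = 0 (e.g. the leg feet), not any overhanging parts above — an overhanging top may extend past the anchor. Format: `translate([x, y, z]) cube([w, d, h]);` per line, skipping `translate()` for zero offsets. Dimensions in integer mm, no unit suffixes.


translate([335, 359, 0]) cube([4727, 268, 2654]);


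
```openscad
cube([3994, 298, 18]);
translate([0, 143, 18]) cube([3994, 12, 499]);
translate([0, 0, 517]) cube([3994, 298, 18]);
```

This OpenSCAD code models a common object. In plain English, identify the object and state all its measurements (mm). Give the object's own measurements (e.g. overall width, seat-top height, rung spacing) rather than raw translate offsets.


An I-beam lying along x, 3994 mm long. Overall section height 535 mm. Two flanges 298 mm wide (y) and 18 mm thick, one on the floor and one at the top; a web 12 mm thick runs between them, centred on the flange width.


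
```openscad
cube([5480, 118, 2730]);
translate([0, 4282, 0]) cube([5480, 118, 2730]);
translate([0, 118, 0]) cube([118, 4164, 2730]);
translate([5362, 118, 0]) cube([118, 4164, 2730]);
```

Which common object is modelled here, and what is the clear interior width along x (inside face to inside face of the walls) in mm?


A house (or room) frame. The interior width is 5244 mm.

Four 2730 mm walls enclosing a rectangle with no floor or roof — a room or house frame. Outside width is 5480 mm and wall thickness is 118 mm, so the interior width is 5480 − 2 × 118 = 5244 mm.


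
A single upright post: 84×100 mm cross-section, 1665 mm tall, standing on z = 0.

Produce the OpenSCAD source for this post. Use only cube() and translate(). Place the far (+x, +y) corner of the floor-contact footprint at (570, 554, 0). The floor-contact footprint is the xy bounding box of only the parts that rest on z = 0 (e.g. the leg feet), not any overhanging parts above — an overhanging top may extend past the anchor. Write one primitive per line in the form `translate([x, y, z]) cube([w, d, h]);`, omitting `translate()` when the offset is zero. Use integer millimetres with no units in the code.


translate([486, 454, 0]) cube([84, 100, 1665]);


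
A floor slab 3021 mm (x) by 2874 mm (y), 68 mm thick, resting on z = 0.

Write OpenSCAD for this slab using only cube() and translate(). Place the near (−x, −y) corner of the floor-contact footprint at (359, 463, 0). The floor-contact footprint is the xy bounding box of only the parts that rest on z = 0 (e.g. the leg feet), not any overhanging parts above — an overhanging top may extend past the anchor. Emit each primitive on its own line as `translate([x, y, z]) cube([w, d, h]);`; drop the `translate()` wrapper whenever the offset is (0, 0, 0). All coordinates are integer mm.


translate([359, 463, 0]) cube([3021, 2874, 68]);


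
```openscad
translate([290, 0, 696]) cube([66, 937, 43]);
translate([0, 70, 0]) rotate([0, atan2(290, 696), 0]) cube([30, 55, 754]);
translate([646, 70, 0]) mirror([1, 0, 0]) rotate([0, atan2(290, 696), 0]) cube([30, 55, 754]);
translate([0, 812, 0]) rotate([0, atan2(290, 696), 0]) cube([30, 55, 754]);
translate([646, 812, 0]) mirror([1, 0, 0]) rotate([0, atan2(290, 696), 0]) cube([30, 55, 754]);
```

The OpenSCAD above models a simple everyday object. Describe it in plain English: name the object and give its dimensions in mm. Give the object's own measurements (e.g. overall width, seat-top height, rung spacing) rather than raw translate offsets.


A sawhorse. A 66×937×43 mm beam (x, y, z) sits on two A-frame leg pairs. Each pair is two raked legs of 30×55 mm section (55 mm along y) splaying symmetrically in x. Each leg rises 696 mm vertically over 290 mm of horizontal reach and is 754 mm long along its own axis. Every leg's outer bottom edge rests on the floor and its outer top edge meets a bottom edge of the beam — the left legs (tilting toward +x) meet the beam's −x bottom edge, the right legs (their mirror images, tilting toward −x) meet its +x bottom edge — so the leg tops tuck under the beam, the beam's underside is 696 mm above the floor, and the feet are 646 mm apart outside-to-outside with the beam centred between them. The two leg pairs are set in 70 mm from either end of the beam.


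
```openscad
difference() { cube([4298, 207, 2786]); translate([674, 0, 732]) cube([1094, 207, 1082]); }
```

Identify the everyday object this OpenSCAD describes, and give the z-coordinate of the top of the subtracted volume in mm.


A wall with a window opening. The window head height is 1814 mm.

A wall with a rectangular opening subtracted — a window. Sill at z = 732, opening 1082 mm tall, so the head is at 732 + 1082 = 1814 mm.


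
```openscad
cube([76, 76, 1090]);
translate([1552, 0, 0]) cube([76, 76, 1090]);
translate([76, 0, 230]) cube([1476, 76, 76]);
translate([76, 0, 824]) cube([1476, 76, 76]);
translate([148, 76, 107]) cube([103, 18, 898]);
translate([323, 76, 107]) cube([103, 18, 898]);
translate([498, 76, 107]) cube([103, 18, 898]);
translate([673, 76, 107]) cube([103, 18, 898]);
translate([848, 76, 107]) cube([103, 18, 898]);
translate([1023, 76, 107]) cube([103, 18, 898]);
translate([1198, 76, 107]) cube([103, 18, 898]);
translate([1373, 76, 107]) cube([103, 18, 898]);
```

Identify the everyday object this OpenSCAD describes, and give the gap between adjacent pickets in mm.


A fence section. The picket gap is 72 mm.

Two posts, two rails, 8 pickets — a fence section. Span 1476 mm holds 8 pickets of 103 mm with 9 equal gaps: ⌊(1476 − 8·103) / 9⌋ = 72 mm.


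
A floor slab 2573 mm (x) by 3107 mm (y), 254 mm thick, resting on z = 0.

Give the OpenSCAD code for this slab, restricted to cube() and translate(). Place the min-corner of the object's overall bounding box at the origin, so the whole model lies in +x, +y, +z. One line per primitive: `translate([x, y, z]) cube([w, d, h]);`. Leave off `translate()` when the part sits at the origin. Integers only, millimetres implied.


cube([2573, 3107, 254]);


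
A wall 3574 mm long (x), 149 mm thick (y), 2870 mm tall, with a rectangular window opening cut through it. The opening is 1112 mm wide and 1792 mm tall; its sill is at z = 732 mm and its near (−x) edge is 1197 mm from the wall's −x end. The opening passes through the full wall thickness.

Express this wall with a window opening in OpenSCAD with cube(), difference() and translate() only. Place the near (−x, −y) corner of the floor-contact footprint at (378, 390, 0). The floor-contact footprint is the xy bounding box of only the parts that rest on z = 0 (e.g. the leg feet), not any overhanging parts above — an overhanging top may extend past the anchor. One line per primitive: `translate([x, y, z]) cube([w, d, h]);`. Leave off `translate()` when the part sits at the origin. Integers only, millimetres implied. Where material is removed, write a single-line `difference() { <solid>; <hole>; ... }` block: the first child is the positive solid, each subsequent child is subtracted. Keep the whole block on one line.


difference() { translate([378, 390, 0]) cube([3574, 149, 2870]); translate([1575, 390, 732]) cube([1112, 149, 1792]); }


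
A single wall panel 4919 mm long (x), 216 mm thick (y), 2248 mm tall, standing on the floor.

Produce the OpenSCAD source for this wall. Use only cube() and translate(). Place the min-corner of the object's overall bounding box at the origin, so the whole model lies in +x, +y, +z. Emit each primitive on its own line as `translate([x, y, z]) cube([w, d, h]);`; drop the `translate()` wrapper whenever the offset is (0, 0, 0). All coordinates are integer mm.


cube([4919, 216, 2248]);
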